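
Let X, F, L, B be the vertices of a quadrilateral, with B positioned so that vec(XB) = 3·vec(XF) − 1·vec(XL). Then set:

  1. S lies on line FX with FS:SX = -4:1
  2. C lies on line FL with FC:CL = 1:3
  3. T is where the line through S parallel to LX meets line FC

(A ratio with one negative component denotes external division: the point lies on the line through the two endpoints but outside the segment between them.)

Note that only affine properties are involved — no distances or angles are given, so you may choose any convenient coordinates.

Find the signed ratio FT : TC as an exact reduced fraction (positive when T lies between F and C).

FT:TC = -16/13

Assign X = (0, 0), F = (1, 0), L = (0, 1), B = (3, -1) — the answer is frame-independent, so this choice is without loss of generality.
1. S lies on line FX with FS:SX = -4:1 ⇒ S = (-1/3, 0)
2. C lies on line FL with FC:CL = 1:3 ⇒ C = (3/4, 1/4)
3. T is where the line through S parallel to LX meets line FC ⇒ T = (-1/3, 4/3)
T = F + t·(C−F) with t = 16/3, so FT:TC = t:(1−t) = 16/3:-13/3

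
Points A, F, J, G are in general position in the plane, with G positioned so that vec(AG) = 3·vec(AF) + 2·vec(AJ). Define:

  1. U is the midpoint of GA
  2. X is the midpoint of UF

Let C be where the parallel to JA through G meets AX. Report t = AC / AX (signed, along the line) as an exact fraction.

Choose coordinates A = (0, 0), F = (1, 0), J = (0, 1), G = (3, 2).
1. U is the midpoint of GA ⇒ U = (3/2, 1)
2. X is the midpoint of UF ⇒ X = (5/4, 1/2)
through G parallel to JA: direction (0, -1); meets AX at C = (3, 6/5)
C = A + t·(X−A) with t = 12/5

t = 12/5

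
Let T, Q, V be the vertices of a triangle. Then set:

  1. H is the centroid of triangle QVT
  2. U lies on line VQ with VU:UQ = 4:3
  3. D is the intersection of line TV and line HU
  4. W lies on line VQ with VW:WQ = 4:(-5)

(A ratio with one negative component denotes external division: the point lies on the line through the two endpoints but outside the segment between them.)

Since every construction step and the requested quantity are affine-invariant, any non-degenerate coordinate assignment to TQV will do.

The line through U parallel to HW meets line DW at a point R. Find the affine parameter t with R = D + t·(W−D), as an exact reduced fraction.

t = 12/7

Assign T = (0, 0), Q = (1, 0), V = (0, 1) — the answer is frame-independent, so this choice is without loss of generality.
1. H is the centroid of triangle QVT ⇒ H = (1/3, 1/3)
2. U lies on line VQ with VU:UQ = 4:3 ⇒ U = (4/7, 3/7)
3. D is the intersection of line TV and line HU ⇒ D = (0, 1/5)
4. W lies on line VQ with VW:WQ = 4:(-5) ⇒ W = (-4, 5)
through U parallel to HW: direction (-13/3, 14/3); meets DW at R = (-48/7, 59/7)
R = D + t·(W−D) with t = 12/7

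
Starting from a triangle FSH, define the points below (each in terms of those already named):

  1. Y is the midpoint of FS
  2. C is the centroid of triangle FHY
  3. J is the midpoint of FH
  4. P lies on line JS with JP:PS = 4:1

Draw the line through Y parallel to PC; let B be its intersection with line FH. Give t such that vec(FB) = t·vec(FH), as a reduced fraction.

t = 7/38

Assign F = (0, 0), S = (1, 0), H = (0, 1) — the answer is frame-independent, so this choice is without loss of generality.
1. Y is the midpoint of FS ⇒ Y = (1/2, 0)
2. C is the centroid of triangle FHY ⇒ C = (1/6, 1/3)
3. J is the midpoint of FH ⇒ J = (0, 1/2)
4. P lies on line JS with JP:PS = 4:1 ⇒ P = (4/5, 1/10)
through Y parallel to PC: direction (-19/30, 7/30); meets FH at B = (0, 7/38)
B = F + t·(H−F) with t = 7/38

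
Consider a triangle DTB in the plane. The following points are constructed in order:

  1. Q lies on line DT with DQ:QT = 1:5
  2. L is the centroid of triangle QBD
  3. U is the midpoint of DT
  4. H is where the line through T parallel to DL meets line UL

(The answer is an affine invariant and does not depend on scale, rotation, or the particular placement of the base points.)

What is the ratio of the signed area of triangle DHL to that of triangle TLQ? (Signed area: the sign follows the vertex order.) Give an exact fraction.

Work in coordinates with D = (0, 0), T = (1, 0), B = (0, 1).
1. Q lies on line DT with DQ:QT = 1:5 ⇒ Q = (1/6, 0)
2. L is the centroid of triangle QBD ⇒ L = (1/18, 1/3)
3. U is the midpoint of DT ⇒ U = (1/2, 0)
4. H is where the line through T parallel to DL meets line UL ⇒ H = (17/18, -1/3)
2·[DHL] = 1/3, 2·[TLQ] = 5/18
[DHL]:[TLQ] = 1/3:5/18 = 6/5

[DHL]:[TLQ] = 6/5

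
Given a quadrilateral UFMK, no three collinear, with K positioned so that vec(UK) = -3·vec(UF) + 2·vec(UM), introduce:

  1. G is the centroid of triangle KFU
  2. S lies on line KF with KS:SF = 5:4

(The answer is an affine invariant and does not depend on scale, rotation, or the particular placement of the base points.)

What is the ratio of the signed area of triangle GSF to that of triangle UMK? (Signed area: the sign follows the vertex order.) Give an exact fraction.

Choose coordinates U = (0, 0), F = (1, 0), M = (0, 1), K = (-3, 2).
1. G is the centroid of triangle KFU ⇒ G = (-2/3, 2/3)
2. S lies on line KF with KS:SF = 5:4 ⇒ S = (-7/9, 8/9)
2·[GSF] = -8/27, 2·[UMK] = 3
[GSF]:[UMK] = -8/27:3 = -8/81

[GSF]:[UMK] = -8/81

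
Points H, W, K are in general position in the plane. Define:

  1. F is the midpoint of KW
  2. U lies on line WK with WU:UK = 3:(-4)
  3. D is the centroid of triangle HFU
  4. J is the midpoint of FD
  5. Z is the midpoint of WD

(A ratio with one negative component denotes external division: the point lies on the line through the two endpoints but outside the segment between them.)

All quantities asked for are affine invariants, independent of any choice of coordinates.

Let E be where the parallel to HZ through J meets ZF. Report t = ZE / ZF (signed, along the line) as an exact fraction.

Choose coordinates H = (0, 0), W = (1, 0), K = (0, 1).
1. F is the midpoint of KW ⇒ F = (1/2, 1/2)
2. U lies on line WK with WU:UK = 3:(-4) ⇒ U = (4, -3)
3. D is the centroid of triangle HFU ⇒ D = (3/2, -5/6)
4. J is the midpoint of FD ⇒ J = (1, -1/6)
5. Z is the midpoint of WD ⇒ Z = (5/4, -5/12)
through J parallel to HZ: direction (5/4, -5/12); meets ZF at E = (17/16, -3/16)
E = Z + t·(F−Z) with t = 1/4

t = 1/4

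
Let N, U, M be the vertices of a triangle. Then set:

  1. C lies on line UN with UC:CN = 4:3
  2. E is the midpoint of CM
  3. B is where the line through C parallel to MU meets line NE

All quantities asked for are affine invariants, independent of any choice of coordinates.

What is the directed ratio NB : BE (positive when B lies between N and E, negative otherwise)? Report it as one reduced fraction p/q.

NB:BE = 3/2

Work in coordinates with N = (0, 0), U = (1, 0), M = (0, 1).
1. C lies on line UN with UC:CN = 4:3 ⇒ C = (3/7, 0)
2. E is the midpoint of CM ⇒ E = (3/14, 1/2)
3. B is where the line through C parallel to MU meets line NE ⇒ B = (9/70, 3/10)
B = N + t·(E−N) with t = 3/5, so NB:BE = t:(1−t) = 3/5:2/5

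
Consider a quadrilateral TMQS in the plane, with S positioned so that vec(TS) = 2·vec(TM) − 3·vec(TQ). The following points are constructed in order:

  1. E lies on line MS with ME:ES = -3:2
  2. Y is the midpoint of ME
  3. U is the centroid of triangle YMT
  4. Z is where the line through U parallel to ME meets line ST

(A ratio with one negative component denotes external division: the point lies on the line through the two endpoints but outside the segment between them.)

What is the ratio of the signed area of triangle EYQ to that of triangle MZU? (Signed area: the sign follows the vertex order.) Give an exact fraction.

Choose coordinates T = (0, 0), M = (1, 0), Q = (0, 1), S = (2, -3).
1. E lies on line MS with ME:ES = -3:2 ⇒ E = (4, -9)
2. Y is the midpoint of ME ⇒ Y = (5/2, -9/2)
3. U is the centroid of triangle YMT ⇒ U = (7/6, -3/2)
4. Z is where the line through U parallel to ME meets line ST ⇒ Z = (4/3, -2)
2·[EYQ] = 3, 2·[MZU] = -1/6
[EYQ]:[MZU] = 3:-1/6 = -18

[EYQ]:[MZU] = -18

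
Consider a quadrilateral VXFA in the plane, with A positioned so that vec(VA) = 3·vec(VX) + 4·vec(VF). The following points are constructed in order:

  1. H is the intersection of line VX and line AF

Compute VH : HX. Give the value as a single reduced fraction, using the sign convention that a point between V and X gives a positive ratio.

Assign V = (0, 0), X = (1, 0), F = (0, 1), A = (3, 4) — the answer is frame-independent, so this choice is without loss of generality.
1. H is the intersection of line VX and line AF ⇒ H = (-1, 0)
H = V + t·(X−V) with t = -1, so VH:HX = t:(1−t) = -1:2

VH:HX = -1/2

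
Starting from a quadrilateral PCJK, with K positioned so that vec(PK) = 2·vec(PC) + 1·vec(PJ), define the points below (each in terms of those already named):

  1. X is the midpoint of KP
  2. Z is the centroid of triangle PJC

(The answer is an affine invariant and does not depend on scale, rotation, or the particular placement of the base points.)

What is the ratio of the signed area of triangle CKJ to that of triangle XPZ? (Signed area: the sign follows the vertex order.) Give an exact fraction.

Choose coordinates P = (0, 0), C = (1, 0), J = (0, 1), K = (2, 1).
1. X is the midpoint of KP ⇒ X = (1, 1/2)
2. Z is the centroid of triangle PJC ⇒ Z = (1/3, 1/3)
2·[CKJ] = 2, 2·[XPZ] = -1/6
[CKJ]:[XPZ] = 2:-1/6 = -12

[CKJ]:[XPZ] = -12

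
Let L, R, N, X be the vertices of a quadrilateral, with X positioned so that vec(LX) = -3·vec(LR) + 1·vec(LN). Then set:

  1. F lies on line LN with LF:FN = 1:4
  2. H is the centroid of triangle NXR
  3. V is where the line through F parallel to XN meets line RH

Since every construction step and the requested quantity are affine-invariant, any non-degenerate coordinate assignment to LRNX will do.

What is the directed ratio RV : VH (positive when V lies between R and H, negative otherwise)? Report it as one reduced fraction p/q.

Set L = (0, 0), R = (1, 0), N = (0, 1), X = (-3, 1); any affine frame gives the same invariant.
1. F lies on line LN with LF:FN = 1:4 ⇒ F = (0, 1/5)
2. H is the centroid of triangle NXR ⇒ H = (-2/3, 2/3)
3. V is where the line through F parallel to XN meets line RH ⇒ V = (1/2, 1/5)
V = R + t·(H−R) with t = 3/10, so RV:VH = t:(1−t) = 3/10:7/10

RV:VH = 3/7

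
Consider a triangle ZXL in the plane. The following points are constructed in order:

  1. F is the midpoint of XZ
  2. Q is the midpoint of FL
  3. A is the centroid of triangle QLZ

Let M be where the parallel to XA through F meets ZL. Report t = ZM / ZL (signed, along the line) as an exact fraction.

t = 3/11

Set Z = (0, 0), X = (1, 0), L = (0, 1); any affine frame gives the same invariant.
1. F is the midpoint of XZ ⇒ F = (1/2, 0)
2. Q is the midpoint of FL ⇒ Q = (1/4, 1/2)
3. A is the centroid of triangle QLZ ⇒ A = (1/12, 1/2)
through F parallel to XA: direction (-11/12, 1/2); meets ZL at M = (0, 3/11)
M = Z + t·(L−Z) with t = 3/11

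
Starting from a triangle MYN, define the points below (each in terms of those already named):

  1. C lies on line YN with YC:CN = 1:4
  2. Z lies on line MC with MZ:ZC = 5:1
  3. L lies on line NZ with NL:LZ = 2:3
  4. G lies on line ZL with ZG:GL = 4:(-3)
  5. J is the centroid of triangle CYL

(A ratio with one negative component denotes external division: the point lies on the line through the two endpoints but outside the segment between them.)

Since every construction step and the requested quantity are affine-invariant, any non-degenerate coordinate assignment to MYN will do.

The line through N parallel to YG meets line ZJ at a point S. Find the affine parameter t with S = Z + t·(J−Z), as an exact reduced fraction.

t = 75/128

Work in coordinates with M = (0, 0), Y = (1, 0), N = (0, 1).
1. C lies on line YN with YC:CN = 1:4 ⇒ C = (4/5, 1/5)
2. Z lies on line MC with MZ:ZC = 5:1 ⇒ Z = (2/3, 1/6)
3. L lies on line NZ with NL:LZ = 2:3 ⇒ L = (4/15, 2/3)
4. G lies on line ZL with ZG:GL = 4:(-3) ⇒ G = (-14/15, 13/6)
5. J is the centroid of triangle CYL ⇒ J = (31/45, 13/45)
through N parallel to YG: direction (-29/15, 13/6); meets ZJ at S = (87/128, 61/256)
S = Z + t·(J−Z) with t = 75/128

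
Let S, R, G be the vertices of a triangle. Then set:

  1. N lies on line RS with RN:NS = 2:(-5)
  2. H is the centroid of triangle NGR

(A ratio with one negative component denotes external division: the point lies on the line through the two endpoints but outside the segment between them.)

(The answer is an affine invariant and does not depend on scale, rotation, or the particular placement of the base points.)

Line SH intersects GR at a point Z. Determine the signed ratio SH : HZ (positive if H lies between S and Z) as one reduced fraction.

SH:HZ = -11/2

Choose coordinates S = (0, 0), R = (1, 0), G = (0, 1).
1. N lies on line RS with RN:NS = 2:(-5) ⇒ N = (5/3, 0)
2. H is the centroid of triangle NGR ⇒ H = (8/9, 1/3)
line SH meets GR at Z = (8/11, 3/11)
H = S + t·(Z−S) with t = 11/9, so SH:HZ = 11/9:-2/9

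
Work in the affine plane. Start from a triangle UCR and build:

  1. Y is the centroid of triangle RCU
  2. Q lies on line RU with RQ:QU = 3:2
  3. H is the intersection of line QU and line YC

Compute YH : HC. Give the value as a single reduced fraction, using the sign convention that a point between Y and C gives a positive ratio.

YH:HC = -1/3

Work in coordinates with U = (0, 0), C = (1, 0), R = (0, 1).
1. Y is the centroid of triangle RCU ⇒ Y = (1/3, 1/3)
2. Q lies on line RU with RQ:QU = 3:2 ⇒ Q = (0, 2/5)
3. H is the intersection of line QU and line YC ⇒ H = (0, 1/2)
H = Y + t·(C−Y) with t = -1/2, so YH:HC = t:(1−t) = -1/2:3/2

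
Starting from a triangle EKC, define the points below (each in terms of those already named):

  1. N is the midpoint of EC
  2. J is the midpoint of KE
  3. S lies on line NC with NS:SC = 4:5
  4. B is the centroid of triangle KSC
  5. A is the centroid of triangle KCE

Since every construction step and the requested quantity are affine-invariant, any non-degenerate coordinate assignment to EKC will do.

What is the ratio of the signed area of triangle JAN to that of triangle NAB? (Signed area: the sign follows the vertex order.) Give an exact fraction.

[JAN]:[NAB] = 27/26

Set E = (0, 0), K = (1, 0), C = (0, 1); any affine frame gives the same invariant.
1. N is the midpoint of EC ⇒ N = (0, 1/2)
2. J is the midpoint of KE ⇒ J = (1/2, 0)
3. S lies on line NC with NS:SC = 4:5 ⇒ S = (0, 13/18)
4. B is the centroid of triangle KSC ⇒ B = (1/3, 31/54)
5. A is the centroid of triangle KCE ⇒ A = (1/3, 1/3)
2·[JAN] = 1/12, 2·[NAB] = 13/162
[JAN]:[NAB] = 1/12:13/162 = 27/26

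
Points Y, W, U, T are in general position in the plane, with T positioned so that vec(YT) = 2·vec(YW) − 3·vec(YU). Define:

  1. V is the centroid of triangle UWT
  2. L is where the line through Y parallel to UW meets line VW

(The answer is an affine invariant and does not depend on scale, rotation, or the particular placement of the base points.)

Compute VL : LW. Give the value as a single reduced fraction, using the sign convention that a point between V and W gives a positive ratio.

VL:LW = -1/3

Assign Y = (0, 0), W = (1, 0), U = (0, 1), T = (2, -3) — the answer is frame-independent, so this choice is without loss of generality.
1. V is the centroid of triangle UWT ⇒ V = (1, -2/3)
2. L is where the line through Y parallel to UW meets line VW ⇒ L = (1, -1)
L = V + t·(W−V) with t = -1/2, so VL:LW = t:(1−t) = -1/2:3/2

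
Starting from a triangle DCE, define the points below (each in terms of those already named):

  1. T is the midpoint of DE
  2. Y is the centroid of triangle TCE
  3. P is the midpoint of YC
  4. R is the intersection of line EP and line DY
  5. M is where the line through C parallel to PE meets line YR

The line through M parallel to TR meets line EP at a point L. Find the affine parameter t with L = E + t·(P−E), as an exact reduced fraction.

Choose coordinates D = (0, 0), C = (1, 0), E = (0, 1).
1. T is the midpoint of DE ⇒ T = (0, 1/2)
2. Y is the centroid of triangle TCE ⇒ Y = (1/3, 1/2)
3. P is the midpoint of YC ⇒ P = (2/3, 1/4)
4. R is the intersection of line EP and line DY ⇒ R = (8/21, 4/7)
5. M is where the line through C parallel to PE meets line YR ⇒ M = (3/7, 9/14)
through M parallel to TR: direction (8/21, 1/14); meets EP at L = (1/3, 5/8)
L = E + t·(P−E) with t = 1/2

t = 1/2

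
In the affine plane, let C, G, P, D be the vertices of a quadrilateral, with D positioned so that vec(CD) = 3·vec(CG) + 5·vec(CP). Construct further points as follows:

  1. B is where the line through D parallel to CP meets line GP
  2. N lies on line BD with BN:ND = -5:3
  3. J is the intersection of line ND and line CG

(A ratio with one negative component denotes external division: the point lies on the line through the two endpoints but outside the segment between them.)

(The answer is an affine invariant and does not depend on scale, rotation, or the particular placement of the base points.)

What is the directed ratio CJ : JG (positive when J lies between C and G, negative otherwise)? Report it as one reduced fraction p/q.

Choose coordinates C = (0, 0), G = (1, 0), P = (0, 1), D = (3, 5).
1. B is where the line through D parallel to CP meets line GP ⇒ B = (3, -2)
2. N lies on line BD with BN:ND = -5:3 ⇒ N = (3, 31/2)
3. J is the intersection of line ND and line CG ⇒ J = (3, 0)
J = C + t·(G−C) with t = 3, so CJ:JG = t:(1−t) = 3:-2

CJ:JG = -3/2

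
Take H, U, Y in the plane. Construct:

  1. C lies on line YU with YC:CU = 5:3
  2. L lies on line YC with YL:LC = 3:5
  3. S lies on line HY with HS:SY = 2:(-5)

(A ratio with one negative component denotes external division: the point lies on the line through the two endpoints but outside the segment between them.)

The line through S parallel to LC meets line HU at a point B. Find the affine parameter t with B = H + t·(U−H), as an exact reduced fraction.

t = -2/3

Set H = (0, 0), U = (1, 0), Y = (0, 1); any affine frame gives the same invariant.
1. C lies on line YU with YC:CU = 5:3 ⇒ C = (5/8, 3/8)
2. L lies on line YC with YL:LC = 3:5 ⇒ L = (15/64, 49/64)
3. S lies on line HY with HS:SY = 2:(-5) ⇒ S = (0, -2/3)
through S parallel to LC: direction (25/64, -25/64); meets HU at B = (-2/3, 0)
B = H + t·(U−H) with t = -2/3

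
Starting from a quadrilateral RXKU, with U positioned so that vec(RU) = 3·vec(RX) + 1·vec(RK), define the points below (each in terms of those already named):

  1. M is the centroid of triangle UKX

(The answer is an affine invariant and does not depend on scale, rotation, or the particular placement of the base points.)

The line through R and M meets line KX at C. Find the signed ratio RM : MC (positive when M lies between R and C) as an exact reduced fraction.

RM:MC = -2

Assign R = (0, 0), X = (1, 0), K = (0, 1), U = (3, 1) — the answer is frame-independent, so this choice is without loss of generality.
1. M is the centroid of triangle UKX ⇒ M = (4/3, 2/3)
line RM meets KX at C = (2/3, 1/3)
M = R + t·(C−R) with t = 2, so RM:MC = 2:-1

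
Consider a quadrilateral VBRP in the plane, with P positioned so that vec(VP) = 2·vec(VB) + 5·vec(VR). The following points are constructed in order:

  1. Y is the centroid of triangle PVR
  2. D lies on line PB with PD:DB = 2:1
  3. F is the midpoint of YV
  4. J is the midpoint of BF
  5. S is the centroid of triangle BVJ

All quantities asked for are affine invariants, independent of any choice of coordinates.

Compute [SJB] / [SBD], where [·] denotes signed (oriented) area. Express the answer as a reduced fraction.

Set V = (0, 0), B = (1, 0), R = (0, 1), P = (2, 5); any affine frame gives the same invariant.
1. Y is the centroid of triangle PVR ⇒ Y = (2/3, 2)
2. D lies on line PB with PD:DB = 2:1 ⇒ D = (4/3, 5/3)
3. F is the midpoint of YV ⇒ F = (1/3, 1)
4. J is the midpoint of BF ⇒ J = (2/3, 1/2)
5. S is the centroid of triangle BVJ ⇒ S = (5/9, 1/6)
2·[SJB] = -1/6, 2·[SBD] = 43/54
[SJB]:[SBD] = -1/6:43/54 = -9/43

[SJB]:[SBD] = -9/43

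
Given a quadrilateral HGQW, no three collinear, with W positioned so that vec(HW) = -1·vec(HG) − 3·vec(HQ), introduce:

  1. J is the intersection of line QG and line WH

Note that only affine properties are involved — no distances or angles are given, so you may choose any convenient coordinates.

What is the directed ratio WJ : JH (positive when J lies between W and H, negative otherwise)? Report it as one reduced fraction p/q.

Work in coordinates with H = (0, 0), G = (1, 0), Q = (0, 1), W = (-1, -3).
1. J is the intersection of line QG and line WH ⇒ J = (1/4, 3/4)
J = W + t·(H−W) with t = 5/4, so WJ:JH = t:(1−t) = 5/4:-1/4

WJ:JH = -5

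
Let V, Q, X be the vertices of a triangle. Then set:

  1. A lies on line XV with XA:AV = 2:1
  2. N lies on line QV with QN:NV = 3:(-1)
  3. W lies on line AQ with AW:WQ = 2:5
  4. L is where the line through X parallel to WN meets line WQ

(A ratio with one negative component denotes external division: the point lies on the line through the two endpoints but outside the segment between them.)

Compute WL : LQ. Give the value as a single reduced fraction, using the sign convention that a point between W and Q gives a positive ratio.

WL:LQ = -28/43

Assign V = (0, 0), Q = (1, 0), X = (0, 1) — the answer is frame-independent, so this choice is without loss of generality.
1. A lies on line XV with XA:AV = 2:1 ⇒ A = (0, 1/3)
2. N lies on line QV with QN:NV = 3:(-1) ⇒ N = (-1/2, 0)
3. W lies on line AQ with AW:WQ = 2:5 ⇒ W = (2/7, 5/21)
4. L is where the line through X parallel to WN meets line WQ ⇒ L = (-22/21, 43/63)
L = W + t·(Q−W) with t = -28/15, so WL:LQ = t:(1−t) = -28/15:43/15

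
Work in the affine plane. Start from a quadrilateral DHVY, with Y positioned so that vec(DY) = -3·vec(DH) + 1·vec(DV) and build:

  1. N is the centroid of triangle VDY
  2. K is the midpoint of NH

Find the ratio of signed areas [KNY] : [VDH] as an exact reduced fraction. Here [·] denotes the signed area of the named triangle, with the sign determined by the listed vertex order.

Set D = (0, 0), H = (1, 0), V = (0, 1), Y = (-3, 1); any affine frame gives the same invariant.
1. N is the centroid of triangle VDY ⇒ N = (-1, 2/3)
2. K is the midpoint of NH ⇒ K = (0, 1/3)
2·[KNY] = 1/3, 2·[VDH] = 1
[KNY]:[VDH] = 1/3:1 = 1/3

[KNY]:[VDH] = 1/3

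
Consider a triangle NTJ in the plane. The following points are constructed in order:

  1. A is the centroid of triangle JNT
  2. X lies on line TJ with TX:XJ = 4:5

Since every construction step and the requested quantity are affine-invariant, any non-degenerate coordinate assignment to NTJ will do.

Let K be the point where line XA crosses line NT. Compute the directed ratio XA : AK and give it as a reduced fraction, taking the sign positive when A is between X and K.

XA:AK = 1/3

Work in coordinates with N = (0, 0), T = (1, 0), J = (0, 1).
1. A is the centroid of triangle JNT ⇒ A = (1/3, 1/3)
2. X lies on line TJ with TX:XJ = 4:5 ⇒ X = (5/9, 4/9)
line XA meets NT at K = (-1/3, 0)
A = X + t·(K−X) with t = 1/4, so XA:AK = 1/4:3/4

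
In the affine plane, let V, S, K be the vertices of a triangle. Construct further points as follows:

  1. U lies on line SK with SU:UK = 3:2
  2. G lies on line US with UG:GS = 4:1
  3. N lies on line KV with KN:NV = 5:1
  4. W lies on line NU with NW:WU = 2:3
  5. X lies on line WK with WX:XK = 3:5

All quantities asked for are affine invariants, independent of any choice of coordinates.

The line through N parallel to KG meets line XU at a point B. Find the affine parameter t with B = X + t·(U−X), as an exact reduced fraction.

Assign V = (0, 0), S = (1, 0), K = (0, 1) — the answer is frame-independent, so this choice is without loss of generality.
1. U lies on line SK with SU:UK = 3:2 ⇒ U = (2/5, 3/5)
2. G lies on line US with UG:GS = 4:1 ⇒ G = (22/25, 3/25)
3. N lies on line KV with KN:NV = 5:1 ⇒ N = (0, 1/6)
4. W lies on line NU with NW:WU = 2:3 ⇒ W = (4/25, 17/50)
5. X lies on line WK with WX:XK = 3:5 ⇒ X = (1/10, 47/80)
through N parallel to KG: direction (22/25, -22/25); meets XU at B = (-2/5, 17/30)
B = X + t·(U−X) with t = -5/3

t = -5/3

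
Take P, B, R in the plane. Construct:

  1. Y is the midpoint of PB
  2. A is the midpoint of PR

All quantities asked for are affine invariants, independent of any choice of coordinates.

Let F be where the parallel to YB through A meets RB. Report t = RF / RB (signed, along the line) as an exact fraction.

Assign P = (0, 0), B = (1, 0), R = (0, 1) — the answer is frame-independent, so this choice is without loss of generality.
1. Y is the midpoint of PB ⇒ Y = (1/2, 0)
2. A is the midpoint of PR ⇒ A = (0, 1/2)
through A parallel to YB: direction (1/2, 0); meets RB at F = (1/2, 1/2)
F = R + t·(B−R) with t = 1/2

t = 1/2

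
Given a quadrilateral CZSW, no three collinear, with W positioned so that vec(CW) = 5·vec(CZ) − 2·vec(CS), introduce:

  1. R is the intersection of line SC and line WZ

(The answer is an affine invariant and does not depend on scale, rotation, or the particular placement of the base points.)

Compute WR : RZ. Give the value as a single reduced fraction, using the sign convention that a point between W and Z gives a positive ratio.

Choose coordinates C = (0, 0), Z = (1, 0), S = (0, 1), W = (5, -2).
1. R is the intersection of line SC and line WZ ⇒ R = (0, 1/2)
R = W + t·(Z−W) with t = 5/4, so WR:RZ = t:(1−t) = 5/4:-1/4

WR:RZ = -5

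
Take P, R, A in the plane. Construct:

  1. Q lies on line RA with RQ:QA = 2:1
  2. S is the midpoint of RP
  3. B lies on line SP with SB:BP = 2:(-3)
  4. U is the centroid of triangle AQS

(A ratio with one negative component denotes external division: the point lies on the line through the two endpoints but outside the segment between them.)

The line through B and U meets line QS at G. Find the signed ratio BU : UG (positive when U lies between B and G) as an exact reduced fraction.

Choose coordinates P = (0, 0), R = (1, 0), A = (0, 1).
1. Q lies on line RA with RQ:QA = 2:1 ⇒ Q = (1/3, 2/3)
2. S is the midpoint of RP ⇒ S = (1/2, 0)
3. B lies on line SP with SB:BP = 2:(-3) ⇒ B = (3/2, 0)
4. U is the centroid of triangle AQS ⇒ U = (5/18, 5/9)
line BU meets QS at G = (29/78, 20/39)
U = B + t·(G−B) with t = 13/12, so BU:UG = 13/12:-1/12

BU:UG = -13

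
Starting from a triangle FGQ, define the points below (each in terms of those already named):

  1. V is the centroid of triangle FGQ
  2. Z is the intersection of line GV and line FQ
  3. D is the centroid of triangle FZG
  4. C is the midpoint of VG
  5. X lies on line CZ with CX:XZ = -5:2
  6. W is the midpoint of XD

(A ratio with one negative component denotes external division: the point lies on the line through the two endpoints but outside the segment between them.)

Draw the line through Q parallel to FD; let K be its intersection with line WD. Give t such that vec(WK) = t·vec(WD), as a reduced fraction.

t = -19/17

Work in coordinates with F = (0, 0), G = (1, 0), Q = (0, 1).
1. V is the centroid of triangle FGQ ⇒ V = (1/3, 1/3)
2. Z is the intersection of line GV and line FQ ⇒ Z = (0, 1/2)
3. D is the centroid of triangle FZG ⇒ D = (1/3, 1/6)
4. C is the midpoint of VG ⇒ C = (2/3, 1/6)
5. X lies on line CZ with CX:XZ = -5:2 ⇒ X = (-4/9, 13/18)
6. W is the midpoint of XD ⇒ W = (-1/18, 4/9)
through Q parallel to FD: direction (1/3, 1/6); meets WD at K = (-25/51, 77/102)
K = W + t·(D−W) with t = -19/17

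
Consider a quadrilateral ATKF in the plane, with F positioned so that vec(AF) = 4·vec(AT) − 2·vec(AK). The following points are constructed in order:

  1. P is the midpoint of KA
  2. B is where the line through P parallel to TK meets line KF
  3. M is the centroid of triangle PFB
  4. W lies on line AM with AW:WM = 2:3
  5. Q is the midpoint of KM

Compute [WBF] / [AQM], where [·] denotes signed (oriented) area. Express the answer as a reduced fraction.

[WBF]:[AQM] = 12

Assign A = (0, 0), T = (1, 0), K = (0, 1), F = (4, -2) — the answer is frame-independent, so this choice is without loss of generality.
1. P is the midpoint of KA ⇒ P = (0, 1/2)
2. B is where the line through P parallel to TK meets line KF ⇒ B = (-2, 5/2)
3. M is the centroid of triangle PFB ⇒ M = (2/3, 1/3)
4. W lies on line AM with AW:WM = 2:3 ⇒ W = (4/15, 2/15)
5. Q is the midpoint of KM ⇒ Q = (1/3, 2/3)
2·[WBF] = -4, 2·[AQM] = -1/3
[WBF]:[AQM] = -4:-1/3 = 12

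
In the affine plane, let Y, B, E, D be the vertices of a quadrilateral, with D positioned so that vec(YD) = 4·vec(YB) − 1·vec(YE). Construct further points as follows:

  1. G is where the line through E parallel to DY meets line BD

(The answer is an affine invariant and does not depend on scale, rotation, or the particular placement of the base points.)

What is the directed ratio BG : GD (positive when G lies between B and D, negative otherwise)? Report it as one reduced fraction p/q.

BG:GD = -3/4

Work in coordinates with Y = (0, 0), B = (1, 0), E = (0, 1), D = (4, -1).
1. G is where the line through E parallel to DY meets line BD ⇒ G = (-8, 3)
G = B + t·(D−B) with t = -3, so BG:GD = t:(1−t) = -3:4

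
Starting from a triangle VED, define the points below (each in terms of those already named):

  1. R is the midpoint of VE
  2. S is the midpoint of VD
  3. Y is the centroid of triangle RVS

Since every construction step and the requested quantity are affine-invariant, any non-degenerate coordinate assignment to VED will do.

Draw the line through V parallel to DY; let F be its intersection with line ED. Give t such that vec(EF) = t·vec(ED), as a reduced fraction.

t = 5/4

Set V = (0, 0), E = (1, 0), D = (0, 1); any affine frame gives the same invariant.
1. R is the midpoint of VE ⇒ R = (1/2, 0)
2. S is the midpoint of VD ⇒ S = (0, 1/2)
3. Y is the centroid of triangle RVS ⇒ Y = (1/6, 1/6)
through V parallel to DY: direction (1/6, -5/6); meets ED at F = (-1/4, 5/4)
F = E + t·(D−E) with t = 5/4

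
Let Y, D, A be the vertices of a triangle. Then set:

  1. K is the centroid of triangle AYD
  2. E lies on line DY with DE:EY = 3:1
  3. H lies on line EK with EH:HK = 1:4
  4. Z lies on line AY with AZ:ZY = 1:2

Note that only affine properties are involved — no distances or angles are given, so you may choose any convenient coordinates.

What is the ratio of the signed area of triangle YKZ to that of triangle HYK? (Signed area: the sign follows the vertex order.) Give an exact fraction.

[YKZ]:[HYK] = -10/3

Set Y = (0, 0), D = (1, 0), A = (0, 1); any affine frame gives the same invariant.
1. K is the centroid of triangle AYD ⇒ K = (1/3, 1/3)
2. E lies on line DY with DE:EY = 3:1 ⇒ E = (1/4, 0)
3. H lies on line EK with EH:HK = 1:4 ⇒ H = (4/15, 1/15)
4. Z lies on line AY with AZ:ZY = 1:2 ⇒ Z = (0, 2/3)
2·[YKZ] = 2/9, 2·[HYK] = -1/15
[YKZ]:[HYK] = 2/9:-1/15 = -10/3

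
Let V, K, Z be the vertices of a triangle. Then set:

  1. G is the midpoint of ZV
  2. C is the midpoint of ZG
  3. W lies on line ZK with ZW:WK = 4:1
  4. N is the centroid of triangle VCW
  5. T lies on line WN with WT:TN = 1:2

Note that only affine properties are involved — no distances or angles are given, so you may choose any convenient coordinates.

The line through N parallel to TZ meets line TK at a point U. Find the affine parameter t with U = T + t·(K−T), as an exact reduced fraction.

t = -8/5

Assign V = (0, 0), K = (1, 0), Z = (0, 1) — the answer is frame-independent, so this choice is without loss of generality.
1. G is the midpoint of ZV ⇒ G = (0, 1/2)
2. C is the midpoint of ZG ⇒ C = (0, 3/4)
3. W lies on line ZK with ZW:WK = 4:1 ⇒ W = (4/5, 1/5)
4. N is the centroid of triangle VCW ⇒ N = (4/15, 19/60)
5. T lies on line WN with WT:TN = 1:2 ⇒ T = (28/45, 43/180)
through N parallel to TZ: direction (-28/45, 137/180); meets TK at U = (4/225, 559/900)
U = T + t·(K−T) with t = -8/5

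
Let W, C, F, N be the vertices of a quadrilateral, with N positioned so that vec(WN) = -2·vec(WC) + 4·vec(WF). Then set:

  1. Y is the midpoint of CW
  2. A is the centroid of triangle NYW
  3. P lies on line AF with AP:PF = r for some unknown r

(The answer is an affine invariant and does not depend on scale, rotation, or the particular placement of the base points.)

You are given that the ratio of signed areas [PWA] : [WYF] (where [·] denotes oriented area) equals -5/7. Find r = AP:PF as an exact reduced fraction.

r = 5/2

Work in coordinates with W = (0, 0), C = (1, 0), F = (0, 1), N = (-2, 4).
1. Y is the midpoint of CW ⇒ Y = (1/2, 0)
2. A is the centroid of triangle NYW ⇒ A = (-1/2, 4/3)
3. With AP:PF = r, write λ = r/(r+1) so P = A + λ·(F−A); P is affine-linear in λ
Every point depending on P is an affine combination of P and λ-independent points, so each such coordinate is linear in λ; the λ² term in each signed area is a multiple of (F−A)×(F−A) = 0, so 2·[PWA] and 2·[WYF] are each linear in λ. Evaluating at λ=0 and λ=1:
  2·[PWA] = -1/2·λ,   2·[WYF] = 1/2
So [PWA]:[WYF] = (-1/2·λ) / (1/2). Setting this equal to -5/7:
  -1/2·λ = -5/7·(1/2)  ⇒  λ = 5/7
Then r = λ/(1−λ) = (5/7)/(2/7) = 5/2. Check: with r = 5/2, P = (-1/7, 23/21) and [PWA]:[WYF] = -5/7 as required.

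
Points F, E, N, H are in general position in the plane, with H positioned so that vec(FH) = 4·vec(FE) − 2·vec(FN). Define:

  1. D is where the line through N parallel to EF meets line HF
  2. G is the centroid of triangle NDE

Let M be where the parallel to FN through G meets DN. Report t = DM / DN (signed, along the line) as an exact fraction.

Set F = (0, 0), E = (1, 0), N = (0, 1), H = (4, -2); any affine frame gives the same invariant.
1. D is where the line through N parallel to EF meets line HF ⇒ D = (-2, 1)
2. G is the centroid of triangle NDE ⇒ G = (-1/3, 2/3)
through G parallel to FN: direction (0, 1); meets DN at M = (-1/3, 1)
M = D + t·(N−D) with t = 5/6

t = 5/6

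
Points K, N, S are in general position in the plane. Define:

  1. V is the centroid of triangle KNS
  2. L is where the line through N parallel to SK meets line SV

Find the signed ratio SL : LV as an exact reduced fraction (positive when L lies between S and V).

SL:LV = -3/2

Work in coordinates with K = (0, 0), N = (1, 0), S = (0, 1).
1. V is the centroid of triangle KNS ⇒ V = (1/3, 1/3)
2. L is where the line through N parallel to SK meets line SV ⇒ L = (1, -1)
L = S + t·(V−S) with t = 3, so SL:LV = t:(1−t) = 3:-2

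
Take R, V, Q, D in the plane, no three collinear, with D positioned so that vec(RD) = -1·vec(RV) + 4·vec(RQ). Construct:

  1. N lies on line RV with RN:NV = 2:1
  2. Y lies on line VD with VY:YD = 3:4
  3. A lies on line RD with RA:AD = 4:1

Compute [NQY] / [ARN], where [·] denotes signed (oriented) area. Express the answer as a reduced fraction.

[NQY]:[ARN] = -65/224

Work in coordinates with R = (0, 0), V = (1, 0), Q = (0, 1), D = (-1, 4).
1. N lies on line RV with RN:NV = 2:1 ⇒ N = (2/3, 0)
2. Y lies on line VD with VY:YD = 3:4 ⇒ Y = (1/7, 12/7)
3. A lies on line RD with RA:AD = 4:1 ⇒ A = (-4/5, 16/5)
2·[NQY] = -13/21, 2·[ARN] = 32/15
[NQY]:[ARN] = -13/21:32/15 = -65/224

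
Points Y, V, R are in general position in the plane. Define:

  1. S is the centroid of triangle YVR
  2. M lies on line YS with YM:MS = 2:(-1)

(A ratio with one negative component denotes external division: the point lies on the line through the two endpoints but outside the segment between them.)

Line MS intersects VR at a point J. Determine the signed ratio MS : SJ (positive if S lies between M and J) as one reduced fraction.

MS:SJ = -2

Choose coordinates Y = (0, 0), V = (1, 0), R = (0, 1).
1. S is the centroid of triangle YVR ⇒ S = (1/3, 1/3)
2. M lies on line YS with YM:MS = 2:(-1) ⇒ M = (2/3, 2/3)
line MS meets VR at J = (1/2, 1/2)
S = M + t·(J−M) with t = 2, so MS:SJ = 2:-1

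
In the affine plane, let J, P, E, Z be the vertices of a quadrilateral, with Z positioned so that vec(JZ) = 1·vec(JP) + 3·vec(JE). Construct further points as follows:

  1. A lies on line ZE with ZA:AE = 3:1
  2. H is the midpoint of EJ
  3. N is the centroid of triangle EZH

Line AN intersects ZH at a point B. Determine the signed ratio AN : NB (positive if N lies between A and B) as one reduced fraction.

AN:NB = 5/4

Choose coordinates J = (0, 0), P = (1, 0), E = (0, 1), Z = (1, 3).
1. A lies on line ZE with ZA:AE = 3:1 ⇒ A = (1/4, 3/2)
2. H is the midpoint of EJ ⇒ H = (0, 1/2)
3. N is the centroid of triangle EZH ⇒ N = (1/3, 3/2)
line AN meets ZH at B = (2/5, 3/2)
N = A + t·(B−A) with t = 5/9, so AN:NB = 5/9:4/9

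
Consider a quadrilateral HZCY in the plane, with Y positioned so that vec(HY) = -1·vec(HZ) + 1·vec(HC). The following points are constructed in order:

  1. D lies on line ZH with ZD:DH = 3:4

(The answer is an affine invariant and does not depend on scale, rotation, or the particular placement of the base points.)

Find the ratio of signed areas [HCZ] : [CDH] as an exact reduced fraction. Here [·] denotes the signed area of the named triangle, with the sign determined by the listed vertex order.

[HCZ]:[CDH] = 7/4

Choose coordinates H = (0, 0), Z = (1, 0), C = (0, 1), Y = (-1, 1).
1. D lies on line ZH with ZD:DH = 3:4 ⇒ D = (4/7, 0)
2·[HCZ] = -1, 2·[CDH] = -4/7
[HCZ]:[CDH] = -1:-4/7 = 7/4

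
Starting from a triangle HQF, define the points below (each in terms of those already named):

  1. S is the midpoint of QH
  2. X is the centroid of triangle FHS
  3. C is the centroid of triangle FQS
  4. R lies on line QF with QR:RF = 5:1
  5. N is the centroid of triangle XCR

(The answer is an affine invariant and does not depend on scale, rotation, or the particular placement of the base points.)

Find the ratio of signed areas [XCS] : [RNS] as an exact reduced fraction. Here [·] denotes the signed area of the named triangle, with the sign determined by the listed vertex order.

[XCS]:[RNS] = -6

Assign H = (0, 0), Q = (1, 0), F = (0, 1) — the answer is frame-independent, so this choice is without loss of generality.
1. S is the midpoint of QH ⇒ S = (1/2, 0)
2. X is the centroid of triangle FHS ⇒ X = (1/6, 1/3)
3. C is the centroid of triangle FQS ⇒ C = (1/2, 1/3)
4. R lies on line QF with QR:RF = 5:1 ⇒ R = (1/6, 5/6)
5. N is the centroid of triangle XCR ⇒ N = (5/18, 1/2)
2·[XCS] = -1/9, 2·[RNS] = 1/54
[XCS]:[RNS] = -1/9:1/54 = -6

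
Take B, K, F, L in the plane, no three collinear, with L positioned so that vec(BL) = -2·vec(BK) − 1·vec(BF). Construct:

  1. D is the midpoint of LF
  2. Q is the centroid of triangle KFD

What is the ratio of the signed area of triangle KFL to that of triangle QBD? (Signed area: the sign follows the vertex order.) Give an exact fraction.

[KFL]:[QBD] = -12

Assign B = (0, 0), K = (1, 0), F = (0, 1), L = (-2, -1) — the answer is frame-independent, so this choice is without loss of generality.
1. D is the midpoint of LF ⇒ D = (-1, 0)
2. Q is the centroid of triangle KFD ⇒ Q = (0, 1/3)
2·[KFL] = 4, 2·[QBD] = -1/3
[KFL]:[QBD] = 4:-1/3 = -12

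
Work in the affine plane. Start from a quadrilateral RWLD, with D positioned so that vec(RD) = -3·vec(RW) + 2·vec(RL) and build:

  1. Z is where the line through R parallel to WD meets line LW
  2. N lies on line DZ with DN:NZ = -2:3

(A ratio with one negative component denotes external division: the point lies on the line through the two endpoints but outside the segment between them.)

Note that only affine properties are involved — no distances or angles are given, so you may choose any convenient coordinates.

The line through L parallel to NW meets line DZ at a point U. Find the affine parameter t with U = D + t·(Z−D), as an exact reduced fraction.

t = -5

Choose coordinates R = (0, 0), W = (1, 0), L = (0, 1), D = (-3, 2).
1. Z is where the line through R parallel to WD meets line LW ⇒ Z = (2, -1)
2. N lies on line DZ with DN:NZ = -2:3 ⇒ N = (-13, 8)
through L parallel to NW: direction (14, -8); meets DZ at U = (-28, 17)
U = D + t·(Z−D) with t = -5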